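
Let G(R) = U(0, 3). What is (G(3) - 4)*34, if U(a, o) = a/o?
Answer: -136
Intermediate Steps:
G(R) = 0 (G(R) = 0/3 = 0*(⅓) = 0)
(G(3) - 4)*34 = (0 - 4)*34 = -4*34 = -136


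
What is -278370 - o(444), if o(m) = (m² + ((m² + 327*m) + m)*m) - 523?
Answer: -152663975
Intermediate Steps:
o(m) = -523 + m² + m*(m² + 328*m) (o(m) = (m² + (m² + 328*m)*m) - 523 = (m² + m*(m² + 328*m)) - 523 = -523 + m² + m*(m² + 328*m))
-278370 - o(444) = -278370 - (-523 + 444³ + 329*444²) = -278370 - (-523 + 87528384 + 329*197136) = -278370 - (-523 + 87528384 + 64857744) = -278370 - 1*152385605 = -278370 - 152385605 = -152663975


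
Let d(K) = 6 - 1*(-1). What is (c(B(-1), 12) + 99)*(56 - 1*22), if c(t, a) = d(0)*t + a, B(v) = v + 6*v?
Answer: 2108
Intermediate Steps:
B(v) = 7*v
d(K) = 7 (d(K) = 6 + 1 = 7)
c(t, a) = a + 7*t (c(t, a) = 7*t + a = a + 7*t)
(c(B(-1), 12) + 99)*(56 - 1*22) = ((12 + 7*(7*(-1))) + 99)*(56 - 1*22) = ((12 + 7*(-7)) + 99)*(56 - 22) = ((12 - 49) + 99)*34 = (-37 + 99)*34 = 62*34 = 2108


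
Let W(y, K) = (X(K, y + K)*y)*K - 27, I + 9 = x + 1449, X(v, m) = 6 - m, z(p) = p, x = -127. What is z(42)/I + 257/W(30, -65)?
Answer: 3021593/105009801 ≈ 0.028774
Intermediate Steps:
I = 1313 (I = -9 + (-127 + 1449) = -9 + 1322 = 1313)
W(y, K) = -27 + K*y*(6 - K - y) (W(y, K) = ((6 - (y + K))*y)*K - 27 = ((6 - (K + y))*y)*K - 27 = ((6 + (-K - y))*y)*K - 27 = ((6 - K - y)*y)*K - 27 = (y*(6 - K - y))*K - 27 = K*y*(6 - K - y) - 27 = -27 + K*y*(6 - K - y))
z(42)/I + 257/W(30, -65) = 42/1313 + 257/(-27 - 1*(-65)*30*(-6 - 65 + 30)) = 42*(1/1313) + 257/(-27 - 1*(-65)*30*(-41)) = 42/1313 + 257/(-27 - 79950) = 42/1313 + 257/(-79977) = 42/1313 + 257*(-1/79977) = 42/1313 - 257/79977 = 3021593/105009801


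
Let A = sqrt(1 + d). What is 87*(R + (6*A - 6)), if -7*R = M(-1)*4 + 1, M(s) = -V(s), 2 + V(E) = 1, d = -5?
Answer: -4089/7 + 1044*I ≈ -584.14 + 1044.0*I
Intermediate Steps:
V(E) = -1 (V(E) = -2 + 1 = -1)
A = 2*I (A = sqrt(1 - 5) = sqrt(-4) = 2*I ≈ 2.0*I)
M(s) = 1 (M(s) = -1*(-1) = 1)
R = -5/7 (R = -(1*4 + 1)/7 = -(4 + 1)/7 = -1/7*5 = -5/7 ≈ -0.71429)
87*(R + (6*A - 6)) = 87*(-5/7 + (6*(2*I) - 6)) = 87*(-5/7 + (12*I - 6)) = 87*(-5/7 + (-6 + 12*I)) = 87*(-47/7 + 12*I) = -4089/7 + 1044*I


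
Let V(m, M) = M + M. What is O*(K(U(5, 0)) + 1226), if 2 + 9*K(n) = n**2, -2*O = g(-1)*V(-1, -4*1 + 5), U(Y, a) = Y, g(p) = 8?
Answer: -88456/9 ≈ -9828.4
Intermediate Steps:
V(m, M) = 2*M
O = -8 (O = -4*2*(-4*1 + 5) = -4*2*(-4 + 5) = -4*2*1 = -4*2 = -1/2*16 = -8)
K(n) = -2/9 + n**2/9
O*(K(U(5, 0)) + 1226) = -8*((-2/9 + (1/9)*5**2) + 1226) = -8*((-2/9 + (1/9)*25) + 1226) = -8*((-2/9 + 25/9) + 1226) = -8*(23/9 + 1226) = -8*11057/9 = -88456/9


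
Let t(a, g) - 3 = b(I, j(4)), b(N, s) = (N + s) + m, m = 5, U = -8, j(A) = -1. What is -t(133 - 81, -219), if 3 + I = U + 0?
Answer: 4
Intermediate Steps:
I = -11 (I = -3 + (-8 + 0) = -3 - 8 = -11)
b(N, s) = 5 + N + s (b(N, s) = (N + s) + 5 = 5 + N + s)
t(a, g) = -4 (t(a, g) = 3 + (5 - 11 - 1) = 3 - 7 = -4)
-t(133 - 81, -219) = -1*(-4) = 4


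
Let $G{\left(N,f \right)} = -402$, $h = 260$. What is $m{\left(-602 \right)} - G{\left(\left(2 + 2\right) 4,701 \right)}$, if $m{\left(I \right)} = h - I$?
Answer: $1264$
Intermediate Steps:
$m{\left(I \right)} = 260 - I$
$m{\left(-602 \right)} - G{\left(\left(2 + 2\right) 4,701 \right)} = \left(260 - -602\right) - -402 = \left(260 + 602\right) + 402 = 862 + 402 = 1264$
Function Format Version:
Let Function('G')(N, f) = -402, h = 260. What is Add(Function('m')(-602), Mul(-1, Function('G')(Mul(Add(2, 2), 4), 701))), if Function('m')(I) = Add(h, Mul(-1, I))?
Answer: 1264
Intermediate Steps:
Function('m')(I) = Add(260, Mul(-1, I))
Add(Function('m')(-602), Mul(-1, Function('G')(Mul(Add(2, 2), 4), 701))) = Add(Add(260, Mul(-1, -602)), Mul(-1, -402)) = Add(Add(260, 602), 402) = Add(862, 402) = 1264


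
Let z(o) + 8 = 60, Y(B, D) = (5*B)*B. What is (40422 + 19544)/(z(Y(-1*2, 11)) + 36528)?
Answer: 29983/18290 ≈ 1.6393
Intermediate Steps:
Y(B, D) = 5*B**2
z(o) = 52 (z(o) = -8 + 60 = 52)
(40422 + 19544)/(z(Y(-1*2, 11)) + 36528) = (40422 + 19544)/(52 + 36528) = 59966/36580 = 59966*(1/36580) = 29983/18290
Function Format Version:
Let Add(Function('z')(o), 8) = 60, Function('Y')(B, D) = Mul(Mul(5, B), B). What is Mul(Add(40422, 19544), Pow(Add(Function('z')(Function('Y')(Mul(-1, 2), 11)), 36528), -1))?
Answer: Rational(29983, 18290) ≈ 1.6393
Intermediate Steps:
Function('Y')(B, D) = Mul(5, Pow(B, 2))
Function('z')(o) = 52 (Function('z')(o) = Add(-8, 60) = 52)
Mul(Add(40422, 19544), Pow(Add(Function('z')(Function('Y')(Mul(-1, 2), 11)), 36528), -1)) = Mul(Add(40422, 19544), Pow(Add(52, 36528), -1)) = Mul(59966, Pow(36580, -1)) = Mul(59966, Rational(1, 36580)) = Rational(29983, 18290)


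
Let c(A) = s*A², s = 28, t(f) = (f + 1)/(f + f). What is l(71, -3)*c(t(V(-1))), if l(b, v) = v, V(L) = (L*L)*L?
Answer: 0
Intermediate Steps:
V(L) = L³ (V(L) = L²*L = L³)
t(f) = (1 + f)/(2*f) (t(f) = (1 + f)/((2*f)) = (1 + f)*(1/(2*f)) = (1 + f)/(2*f))
c(A) = 28*A²
l(71, -3)*c(t(V(-1))) = -84*((1 + (-1)³)/(2*((-1)³)))² = -84*((½)*(1 - 1)/(-1))² = -84*((½)*(-1)*0)² = -84*0² = -84*0 = -3*0 = 0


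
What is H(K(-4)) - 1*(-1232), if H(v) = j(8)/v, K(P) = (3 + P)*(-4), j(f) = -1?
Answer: 4927/4 ≈ 1231.8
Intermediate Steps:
K(P) = -12 - 4*P
H(v) = -1/v
H(K(-4)) - 1*(-1232) = -1/(-12 - 4*(-4)) - 1*(-1232) = -1/(-12 + 16) + 1232 = -1/4 + 1232 = -1*¼ + 1232 = -¼ + 1232 = 4927/4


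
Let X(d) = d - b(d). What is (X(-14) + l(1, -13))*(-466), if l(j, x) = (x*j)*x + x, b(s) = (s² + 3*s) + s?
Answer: -932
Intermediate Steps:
b(s) = s² + 4*s
l(j, x) = x + j*x² (l(j, x) = (j*x)*x + x = j*x² + x = x + j*x²)
X(d) = d - d*(4 + d)
(X(-14) + l(1, -13))*(-466) = (-14*(-3 - 1*(-14)) - 13*(1 + 1*(-13)))*(-466) = (-14*(-3 + 14) - 13*(1 - 13))*(-466) = (-14*11 - 13*(-12))*(-466) = (-154 + 156)*(-466) = 2*(-466) = -932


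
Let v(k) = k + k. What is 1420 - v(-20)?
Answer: 1460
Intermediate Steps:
v(k) = 2*k
1420 - v(-20) = 1420 - 2*(-20) = 1420 - 1*(-40) = 1420 + 40 = 1460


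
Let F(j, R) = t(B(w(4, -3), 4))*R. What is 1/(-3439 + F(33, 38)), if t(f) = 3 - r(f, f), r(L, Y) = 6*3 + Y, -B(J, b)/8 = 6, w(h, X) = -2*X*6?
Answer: -1/2185 ≈ -0.00045767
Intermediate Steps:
w(h, X) = -12*X
B(J, b) = -48 (B(J, b) = -8*6 = -48)
r(L, Y) = 18 + Y
t(f) = -15 - f (t(f) = 3 - (18 + f) = 3 + (-18 - f) = -15 - f)
F(j, R) = 33*R (F(j, R) = (-15 - 1*(-48))*R = (-15 + 48)*R = 33*R)
1/(-3439 + F(33, 38)) = 1/(-3439 + 33*38) = 1/(-3439 + 1254) = 1/(-2185) = -1/2185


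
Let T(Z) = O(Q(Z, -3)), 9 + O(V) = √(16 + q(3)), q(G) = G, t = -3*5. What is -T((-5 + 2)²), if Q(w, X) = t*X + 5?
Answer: 9 - √19 ≈ 4.6411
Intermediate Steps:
t = -15
Q(w, X) = 5 - 15*X (Q(w, X) = -15*X + 5 = 5 - 15*X)
O(V) = -9 + √19 (O(V) = -9 + √(16 + 3) = -9 + √19)
T(Z) = -9 + √19
-T((-5 + 2)²) = -(-9 + √19) = 9 - √19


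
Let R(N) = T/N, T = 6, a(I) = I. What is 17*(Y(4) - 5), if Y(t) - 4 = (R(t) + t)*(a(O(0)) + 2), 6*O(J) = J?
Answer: 170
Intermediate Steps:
O(J) = J/6
R(N) = 6/N
Y(t) = 4 + 2*t + 12/t (Y(t) = 4 + (6/t + t)*((⅙)*0 + 2) = 4 + (t + 6/t)*(0 + 2) = 4 + (t + 6/t)*2 = 4 + (2*t + 12/t) = 4 + 2*t + 12/t)
17*(Y(4) - 5) = 17*((4 + 2*4 + 12/4) - 5) = 17*((4 + 8 + 12*(¼)) - 5) = 17*((4 + 8 + 3) - 5) = 17*(15 - 5) = 17*10 = 170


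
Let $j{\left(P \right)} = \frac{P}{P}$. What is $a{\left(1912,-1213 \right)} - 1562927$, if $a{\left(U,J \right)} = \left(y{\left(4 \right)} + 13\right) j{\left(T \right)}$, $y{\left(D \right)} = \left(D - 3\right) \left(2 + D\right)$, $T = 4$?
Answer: $-1562908$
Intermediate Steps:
$j{\left(P \right)} = 1$
$y{\left(D \right)} = \left(-3 + D\right) \left(2 + D\right)$
$a{\left(U,J \right)} = 19$ ($a{\left(U,J \right)} = \left(\left(-6 + 4^{2} - 4\right) + 13\right) 1 = \left(\left(-6 + 16 - 4\right) + 13\right) 1 = \left(6 + 13\right) 1 = 19 \cdot 1 = 19$)
$a{\left(1912,-1213 \right)} - 1562927 = 19 - 1562927 = -1562908$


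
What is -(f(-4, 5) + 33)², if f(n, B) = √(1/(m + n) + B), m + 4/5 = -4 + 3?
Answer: -31721/29 - 132*√1015/29 ≈ -1238.8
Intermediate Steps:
m = -9/5 (m = -⅘ + (-4 + 3) = -⅘ - 1 = -9/5 ≈ -1.8000)
f(n, B) = √(B + 1/(-9/5 + n)) (f(n, B) = √(1/(-9/5 + n) + B) = √(B + 1/(-9/5 + n)))
-(f(-4, 5) + 33)² = -(√((5 + 5*(-9 + 5*(-4)))/(-9 + 5*(-4))) + 33)² = -(√((5 + 5*(-9 - 20))/(-9 - 20)) + 33)² = -(√((5 + 5*(-29))/(-29)) + 33)² = -(√(-(5 - 145)/29) + 33)² = -(√(-1/29*(-140)) + 33)² = -(√(140/29) + 33)² = -(2*√1015/29 + 33)² = -(33 + 2*√1015/29)²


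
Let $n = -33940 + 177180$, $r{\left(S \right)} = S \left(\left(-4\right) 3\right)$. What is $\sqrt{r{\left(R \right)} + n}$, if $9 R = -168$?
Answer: $2 \sqrt{35866} \approx 378.77$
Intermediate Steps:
$R = - \frac{56}{3}$ ($R = \frac{1}{9} \left(-168\right) = - \frac{56}{3} \approx -18.667$)
$r{\left(S \right)} = - 12 S$ ($r{\left(S \right)} = S \left(-12\right) = - 12 S$)
$n = 143240$
$\sqrt{r{\left(R \right)} + n} = \sqrt{\left(-12\right) \left(- \frac{56}{3}\right) + 143240} = \sqrt{224 + 143240} = \sqrt{143464} = 2 \sqrt{35866}$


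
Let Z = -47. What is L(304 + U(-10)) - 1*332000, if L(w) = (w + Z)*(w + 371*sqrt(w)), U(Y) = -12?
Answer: -260460 + 181790*sqrt(73) ≈ 1.2928e+6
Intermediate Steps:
L(w) = (-47 + w)*(w + 371*sqrt(w)) (L(w) = (w - 47)*(w + 371*sqrt(w)) = (-47 + w)*(w + 371*sqrt(w)))
L(304 + U(-10)) - 1*332000 = ((304 - 12)**2 - 17437*sqrt(304 - 12) - 47*(304 - 12) + 371*(304 - 12)**(3/2)) - 1*332000 = (292**2 - 34874*sqrt(73) - 47*292 + 371*292**(3/2)) - 332000 = (85264 - 34874*sqrt(73) - 13724 + 371*(584*sqrt(73))) - 332000 = (85264 - 34874*sqrt(73) - 13724 + 216664*sqrt(73)) - 332000 = (71540 + 181790*sqrt(73)) - 332000 = -260460 + 181790*sqrt(73)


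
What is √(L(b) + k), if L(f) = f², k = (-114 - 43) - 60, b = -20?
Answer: √183 ≈ 13.528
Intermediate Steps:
k = -217 (k = -157 - 60 = -217)
√(L(b) + k) = √((-20)² - 217) = √(400 - 217) = √183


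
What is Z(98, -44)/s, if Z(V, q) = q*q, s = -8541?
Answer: -1936/8541 ≈ -0.22667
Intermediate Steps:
Z(V, q) = q²
Z(98, -44)/s = (-44)²/(-8541) = 1936*(-1/8541) = -1936/8541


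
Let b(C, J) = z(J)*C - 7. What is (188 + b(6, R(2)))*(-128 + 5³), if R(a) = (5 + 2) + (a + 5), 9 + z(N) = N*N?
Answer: -3909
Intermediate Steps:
z(N) = -9 + N² (z(N) = -9 + N*N = -9 + N²)
R(a) = 12 + a (R(a) = 7 + (5 + a) = 12 + a)
b(C, J) = -7 + C*(-9 + J²) (b(C, J) = (-9 + J²)*C - 7 = C*(-9 + J²) - 7 = -7 + C*(-9 + J²))
(188 + b(6, R(2)))*(-128 + 5³) = (188 + (-7 + 6*(-9 + (12 + 2)²)))*(-128 + 5³) = (188 + (-7 + 6*(-9 + 14²)))*(-128 + 125) = (188 + (-7 + 6*(-9 + 196)))*(-3) = (188 + (-7 + 6*187))*(-3) = (188 + (-7 + 1122))*(-3) = (188 + 1115)*(-3) = 1303*(-3) = -3909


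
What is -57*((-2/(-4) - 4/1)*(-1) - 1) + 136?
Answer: -13/2 ≈ -6.5000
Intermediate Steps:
-57*((-2/(-4) - 4/1)*(-1) - 1) + 136 = -57*((-2*(-¼) - 4*1)*(-1) - 1) + 136 = -57*((½ - 4)*(-1) - 1) + 136 = -57*(-7/2*(-1) - 1) + 136 = -57*(7/2 - 1) + 136 = -57*5/2 + 136 = -285/2 + 136 = -13/2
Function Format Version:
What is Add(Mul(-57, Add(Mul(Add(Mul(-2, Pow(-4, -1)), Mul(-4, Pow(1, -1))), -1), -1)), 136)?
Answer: Rational(-13, 2) ≈ -6.5000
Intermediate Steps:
Add(Mul(-57, Add(Mul(Add(Mul(-2, Pow(-4, -1)), Mul(-4, Pow(1, -1))), -1), -1)), 136) = Add(Mul(-57, Add(Mul(Add(Mul(-2, Rational(-1, 4)), Mul(-4, 1)), -1), -1)), 136) = Add(Mul(-57, Add(Mul(Add(Rational(1, 2), -4), -1), -1)), 136) = Add(Mul(-57, Add(Mul(Rational(-7, 2), -1), -1)), 136) = Add(Mul(-57, Add(Rational(7, 2), -1)), 136) = Add(Mul(-57, Rational(5, 2)), 136) = Add(Rational(-285, 2), 136) = Rational(-13, 2)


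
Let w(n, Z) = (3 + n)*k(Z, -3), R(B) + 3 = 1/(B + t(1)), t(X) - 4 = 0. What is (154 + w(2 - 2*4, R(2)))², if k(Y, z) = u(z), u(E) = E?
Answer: 26569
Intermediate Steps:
t(X) = 4 (t(X) = 4 + 0 = 4)
k(Y, z) = z
R(B) = -3 + 1/(4 + B) (R(B) = -3 + 1/(B + 4) = -3 + 1/(4 + B))
w(n, Z) = -9 - 3*n (w(n, Z) = (3 + n)*(-3) = -9 - 3*n)
(154 + w(2 - 2*4, R(2)))² = (154 + (-9 - 3*(2 - 2*4)))² = (154 + (-9 - 3*(2 - 8)))² = (154 + (-9 - 3*(-6)))² = (154 + (-9 + 18))² = (154 + 9)² = 163² = 26569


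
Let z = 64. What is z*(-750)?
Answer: -48000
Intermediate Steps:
z*(-750) = 64*(-750) = -48000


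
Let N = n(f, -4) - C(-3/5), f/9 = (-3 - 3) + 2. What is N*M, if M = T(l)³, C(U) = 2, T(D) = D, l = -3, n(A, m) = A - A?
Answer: 54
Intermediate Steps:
f = -36 (f = 9*((-3 - 3) + 2) = 9*(-6 + 2) = 9*(-4) = -36)
n(A, m) = 0
N = -2 (N = 0 - 1*2 = 0 - 2 = -2)
M = -27 (M = (-3)³ = -27)
N*M = -2*(-27) = 54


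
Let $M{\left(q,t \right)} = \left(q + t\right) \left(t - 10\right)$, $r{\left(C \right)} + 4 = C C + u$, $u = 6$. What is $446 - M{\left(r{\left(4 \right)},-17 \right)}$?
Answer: $473$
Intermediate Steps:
$r{\left(C \right)} = 2 + C^{2}$ ($r{\left(C \right)} = -4 + \left(C C + 6\right) = -4 + \left(C^{2} + 6\right) = -4 + \left(6 + C^{2}\right) = 2 + C^{2}$)
$M{\left(q,t \right)} = \left(-10 + t\right) \left(q + t\right)$ ($M{\left(q,t \right)} = \left(q + t\right) \left(-10 + t\right) = \left(-10 + t\right) \left(q + t\right)$)
$446 - M{\left(r{\left(4 \right)},-17 \right)} = 446 - \left(\left(-17\right)^{2} - 10 \left(2 + 4^{2}\right) - -170 + \left(2 + 4^{2}\right) \left(-17\right)\right) = 446 - \left(289 - 10 \left(2 + 16\right) + 170 + \left(2 + 16\right) \left(-17\right)\right) = 446 - \left(289 - 180 + 170 + 18 \left(-17\right)\right) = 446 - \left(289 - 180 + 170 - 306\right) = 446 - -27 = 446 + 27 = 473$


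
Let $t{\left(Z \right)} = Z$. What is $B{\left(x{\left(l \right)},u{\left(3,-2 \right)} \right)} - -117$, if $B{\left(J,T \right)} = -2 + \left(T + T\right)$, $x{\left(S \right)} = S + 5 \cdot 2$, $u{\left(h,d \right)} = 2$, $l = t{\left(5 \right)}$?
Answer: $119$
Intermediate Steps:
$l = 5$
$x{\left(S \right)} = 10 + S$ ($x{\left(S \right)} = S + 10 = 10 + S$)
$B{\left(J,T \right)} = -2 + 2 T$
$B{\left(x{\left(l \right)},u{\left(3,-2 \right)} \right)} - -117 = \left(-2 + 2 \cdot 2\right) - -117 = \left(-2 + 4\right) + 117 = 2 + 117 = 119$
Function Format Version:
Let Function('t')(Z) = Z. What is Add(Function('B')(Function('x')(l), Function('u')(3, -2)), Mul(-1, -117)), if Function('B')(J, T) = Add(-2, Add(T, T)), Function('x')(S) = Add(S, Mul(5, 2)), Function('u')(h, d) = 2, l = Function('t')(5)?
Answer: 119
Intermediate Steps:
l = 5
Function('x')(S) = Add(10, S) (Function('x')(S) = Add(S, 10) = Add(10, S))
Function('B')(J, T) = Add(-2, Mul(2, T))
Add(Function('B')(Function('x')(l), Function('u')(3, -2)), Mul(-1, -117)) = Add(Add(-2, Mul(2, 2)), Mul(-1, -117)) = Add(Add(-2, 4), 117) = Add(2, 117) = 119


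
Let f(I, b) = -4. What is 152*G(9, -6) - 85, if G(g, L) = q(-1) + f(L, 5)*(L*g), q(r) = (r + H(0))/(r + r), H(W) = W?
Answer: 32823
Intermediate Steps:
q(r) = ½ (q(r) = (r + 0)/(r + r) = r/((2*r)) = r*(1/(2*r)) = ½)
G(g, L) = ½ - 4*L*g
152*G(9, -6) - 85 = 152*(½ - 4*(-6)*9) - 85 = 152*(½ + 216) - 85 = 152*(433/2) - 85 = 32908 - 85 = 32823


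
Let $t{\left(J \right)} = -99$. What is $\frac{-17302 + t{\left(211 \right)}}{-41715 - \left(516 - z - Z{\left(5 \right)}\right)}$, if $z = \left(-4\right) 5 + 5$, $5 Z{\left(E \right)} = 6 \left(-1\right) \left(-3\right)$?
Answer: $\frac{87005}{211212} \approx 0.41193$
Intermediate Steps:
$Z{\left(E \right)} = \frac{18}{5}$ ($Z{\left(E \right)} = \frac{6 \left(-1\right) \left(-3\right)}{5} = \frac{\left(-6\right) \left(-3\right)}{5} = \frac{1}{5} \cdot 18 = \frac{18}{5}$)
$z = -15$ ($z = -20 + 5 = -15$)
$\frac{-17302 + t{\left(211 \right)}}{-41715 - \left(516 - z - Z{\left(5 \right)}\right)} = \frac{-17302 - 99}{-41715 + \left(\left(\left(30 + \frac{18}{5}\right) - 15\right) - 546\right)} = - \frac{17401}{-41715 + \left(\left(\frac{168}{5} - 15\right) - 546\right)} = - \frac{17401}{-41715 + \left(\frac{93}{5} - 546\right)} = - \frac{17401}{-41715 - \frac{2637}{5}} = - \frac{17401}{- \frac{211212}{5}} = \left(-17401\right) \left(- \frac{5}{211212}\right) = \frac{87005}{211212}$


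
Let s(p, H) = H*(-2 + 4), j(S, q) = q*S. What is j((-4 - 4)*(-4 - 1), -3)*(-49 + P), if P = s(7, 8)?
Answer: 3960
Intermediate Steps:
j(S, q) = S*q
s(p, H) = 2*H (s(p, H) = H*2 = 2*H)
P = 16 (P = 2*8 = 16)
j((-4 - 4)*(-4 - 1), -3)*(-49 + P) = (((-4 - 4)*(-4 - 1))*(-3))*(-49 + 16) = (-8*(-5)*(-3))*(-33) = (40*(-3))*(-33) = -120*(-33) = 3960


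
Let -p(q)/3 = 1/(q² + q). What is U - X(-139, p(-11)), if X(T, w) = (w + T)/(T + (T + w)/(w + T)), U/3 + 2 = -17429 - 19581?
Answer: -1685541773/15180 ≈ -1.1104e+5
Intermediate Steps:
U = -111036 (U = -6 + 3*(-17429 - 19581) = -6 + 3*(-37010) = -6 - 111030 = -111036)
p(q) = -3/(q + q²) (p(q) = -3/(q² + q) = -3/(q + q²))
X(T, w) = (T + w)/(1 + T) (X(T, w) = (T + w)/(T + (T + w)/(T + w)) = (T + w)/(T + 1) = (T + w)/(1 + T))
U - X(-139, p(-11)) = -111036 - (-139 - 3/(-11*(1 - 11)))/(1 - 139) = -111036 - (-139 - 3*(-1/11)/(-10))/(-138) = -111036 - (-1)*(-139 - 3*(-1/11)*(-⅒))/138 = -111036 - (-1)*(-139 - 3/110)/138 = -111036 - (-1)*(-15293)/(138*110) = -111036 - 1*15293/15180 = -111036 - 15293/15180 = -1685541773/15180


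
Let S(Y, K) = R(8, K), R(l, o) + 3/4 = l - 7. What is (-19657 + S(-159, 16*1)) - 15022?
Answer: -138715/4 ≈ -34679.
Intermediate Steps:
R(l, o) = -31/4 + l (R(l, o) = -¾ + (l - 7) = -¾ + (-7 + l) = -31/4 + l)
S(Y, K) = ¼ (S(Y, K) = -31/4 + 8 = ¼)
(-19657 + S(-159, 16*1)) - 15022 = (-19657 + ¼) - 15022 = -78627/4 - 15022 = -138715/4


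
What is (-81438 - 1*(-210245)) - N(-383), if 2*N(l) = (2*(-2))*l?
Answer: 128041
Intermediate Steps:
N(l) = -2*l (N(l) = ((2*(-2))*l)/2 = (-4*l)/2 = -2*l)
(-81438 - 1*(-210245)) - N(-383) = (-81438 - 1*(-210245)) - (-2)*(-383) = (-81438 + 210245) - 1*766 = 128807 - 766 = 128041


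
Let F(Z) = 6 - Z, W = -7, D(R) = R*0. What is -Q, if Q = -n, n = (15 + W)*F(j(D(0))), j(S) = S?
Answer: 48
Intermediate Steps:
D(R) = 0
n = 48 (n = (15 - 7)*(6 - 1*0) = 8*(6 + 0) = 8*6 = 48)
Q = -48 (Q = -1*48 = -48)
-Q = -1*(-48) = 48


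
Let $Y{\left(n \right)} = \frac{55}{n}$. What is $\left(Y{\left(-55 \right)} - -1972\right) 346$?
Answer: $681966$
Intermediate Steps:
$\left(Y{\left(-55 \right)} - -1972\right) 346 = \left(\frac{55}{-55} - -1972\right) 346 = \left(55 \left(- \frac{1}{55}\right) + 1972\right) 346 = \left(-1 + 1972\right) 346 = 1971 \cdot 346 = 681966$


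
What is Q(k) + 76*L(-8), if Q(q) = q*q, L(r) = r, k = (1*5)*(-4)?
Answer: -208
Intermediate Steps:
k = -20 (k = 5*(-4) = -20)
Q(q) = q**2
Q(k) + 76*L(-8) = (-20)**2 + 76*(-8) = 400 - 608 = -208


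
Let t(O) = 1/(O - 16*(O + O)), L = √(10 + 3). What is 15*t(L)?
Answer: -15*√13/403 ≈ -0.13420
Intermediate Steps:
L = √13 ≈ 3.6056
t(O) = -1/(31*O) (t(O) = 1/(O - 32*O) = 1/(-31*O) = -1/(31*O))
15*t(L) = 15*(-√13/13/31) = 15*(-√13/403) = -15*√13/403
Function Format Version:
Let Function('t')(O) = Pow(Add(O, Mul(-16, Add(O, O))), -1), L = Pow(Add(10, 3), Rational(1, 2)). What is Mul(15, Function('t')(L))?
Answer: Mul(Rational(-15, 403), Pow(13, Rational(1, 2))) ≈ -0.13420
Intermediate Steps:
L = Pow(13, Rational(1, 2)) ≈ 3.6056
Function('t')(O) = Mul(Rational(-1, 31), Pow(O, -1)) (Function('t')(O) = Pow(Add(O, Mul(-16, Mul(2, O))), -1) = Pow(Add(O, Mul(-32, O)), -1) = Pow(Mul(-31, O), -1) = Mul(Rational(-1, 31), Pow(O, -1)))
Mul(15, Function('t')(L)) = Mul(15, Mul(Rational(-1, 31), Pow(Pow(13, Rational(1, 2)), -1))) = Mul(15, Mul(Rational(-1, 31), Mul(Rational(1, 13), Pow(13, Rational(1, 2))))) = Mul(15, Mul(Rational(-1, 403), Pow(13, Rational(1, 2)))) = Mul(Rational(-15, 403), Pow(13, Rational(1, 2)))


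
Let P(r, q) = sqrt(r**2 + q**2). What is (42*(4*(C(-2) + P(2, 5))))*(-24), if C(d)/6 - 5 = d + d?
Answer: -24192 - 4032*sqrt(29) ≈ -45905.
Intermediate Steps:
C(d) = 30 + 12*d (C(d) = 30 + 6*(d + d) = 30 + 6*(2*d) = 30 + 12*d)
P(r, q) = sqrt(q**2 + r**2)
(42*(4*(C(-2) + P(2, 5))))*(-24) = (42*(4*((30 + 12*(-2)) + sqrt(5**2 + 2**2))))*(-24) = (42*(4*((30 - 24) + sqrt(25 + 4))))*(-24) = (42*(4*(6 + sqrt(29))))*(-24) = (42*(24 + 4*sqrt(29)))*(-24) = (1008 + 168*sqrt(29))*(-24) = -24192 - 4032*sqrt(29)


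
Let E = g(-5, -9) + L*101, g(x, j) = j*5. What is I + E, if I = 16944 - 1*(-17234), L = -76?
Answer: 26457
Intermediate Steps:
g(x, j) = 5*j
I = 34178 (I = 16944 + 17234 = 34178)
E = -7721 (E = 5*(-9) - 76*101 = -45 - 7676 = -7721)
I + E = 34178 - 7721 = 26457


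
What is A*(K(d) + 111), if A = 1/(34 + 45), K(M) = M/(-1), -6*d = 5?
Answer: 671/474 ≈ 1.4156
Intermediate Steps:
d = -5/6 (d = -1/6*5 = -5/6 ≈ -0.83333)
K(M) = -M (K(M) = M*(-1) = -M)
A = 1/79 ≈ 0.012658
A*(K(d) + 111) = (-1*(-5/6) + 111)/79 = (5/6 + 111)/79 = (1/79)*(671/6) = 671/474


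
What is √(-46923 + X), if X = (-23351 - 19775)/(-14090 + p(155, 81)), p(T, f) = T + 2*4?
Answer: I*√9100646824865/13927 ≈ 216.61*I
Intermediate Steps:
p(T, f) = 8 + T (p(T, f) = T + 8 = 8 + T)
X = 43126/13927 (X = (-23351 - 19775)/(-14090 + (8 + 155)) = -43126/(-14090 + 163) = -43126/(-13927) = -43126*(-1/13927) = 43126/13927 ≈ 3.0966)
√(-46923 + X) = √(-46923 + 43126/13927) = √(-653453495/13927) = I*√9100646824865/13927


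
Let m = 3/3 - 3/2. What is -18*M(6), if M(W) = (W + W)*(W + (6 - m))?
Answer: -2700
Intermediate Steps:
m = -1/2 (m = 3*(1/3) - 3*1/2 = 1 - 3/2 = -1/2 ≈ -0.50000)
M(W) = 2*W*(13/2 + W) (M(W) = (W + W)*(W + (6 - 1*(-1/2))) = (2*W)*(W + (6 + 1/2)) = (2*W)*(W + 13/2) = (2*W)*(13/2 + W) = 2*W*(13/2 + W))
-18*M(6) = -108*(13 + 2*6) = -108*(13 + 12) = -108*25 = -18*150 = -2700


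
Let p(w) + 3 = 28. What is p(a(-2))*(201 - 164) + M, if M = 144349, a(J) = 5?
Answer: 145274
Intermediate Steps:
p(w) = 25 (p(w) = -3 + 28 = 25)
p(a(-2))*(201 - 164) + M = 25*(201 - 164) + 144349 = 25*37 + 144349 = 925 + 144349 = 145274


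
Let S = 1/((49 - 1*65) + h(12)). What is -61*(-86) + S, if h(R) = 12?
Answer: 20983/4 ≈ 5245.8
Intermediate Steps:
S = -¼ (S = 1/((49 - 1*65) + 12) = 1/((49 - 65) + 12) = 1/(-16 + 12) = 1/(-4) = -¼ ≈ -0.25000)
-61*(-86) + S = -61*(-86) - ¼ = 5246 - ¼ = 20983/4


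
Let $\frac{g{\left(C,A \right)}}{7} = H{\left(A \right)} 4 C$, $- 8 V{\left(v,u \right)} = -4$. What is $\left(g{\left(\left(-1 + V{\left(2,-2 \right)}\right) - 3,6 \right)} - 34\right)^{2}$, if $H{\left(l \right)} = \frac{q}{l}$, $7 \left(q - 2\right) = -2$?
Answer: $3844$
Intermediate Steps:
$q = \frac{12}{7}$ ($q = 2 + \frac{1}{7} \left(-2\right) = 2 - \frac{2}{7} = \frac{12}{7} \approx 1.7143$)
$V{\left(v,u \right)} = \frac{1}{2}$ ($V{\left(v,u \right)} = \left(- \frac{1}{8}\right) \left(-4\right) = \frac{1}{2}$)
$H{\left(l \right)} = \frac{12}{7 l}$
$g{\left(C,A \right)} = \frac{48 C}{A}$ ($g{\left(C,A \right)} = 7 \frac{12}{7 A} 4 C = 7 \frac{48}{7 A} C = 7 \frac{48 C}{7 A} = \frac{48 C}{A}$)
$\left(g{\left(\left(-1 + V{\left(2,-2 \right)}\right) - 3,6 \right)} - 34\right)^{2} = \left(\frac{48 \left(\left(-1 + \frac{1}{2}\right) - 3\right)}{6} - 34\right)^{2} = \left(48 \left(- \frac{1}{2} - 3\right) \frac{1}{6} - 34\right)^{2} = \left(48 \left(- \frac{7}{2}\right) \frac{1}{6} - 34\right)^{2} = \left(-28 - 34\right)^{2} = \left(-62\right)^{2} = 3844$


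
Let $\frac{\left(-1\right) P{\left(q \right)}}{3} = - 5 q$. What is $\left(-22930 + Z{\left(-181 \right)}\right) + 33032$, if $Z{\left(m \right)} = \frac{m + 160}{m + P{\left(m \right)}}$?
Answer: $\frac{29255413}{2896} \approx 10102.0$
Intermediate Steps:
$P{\left(q \right)} = 15 q$ ($P{\left(q \right)} = - 3 \left(- 5 q\right) = 15 q$)
$Z{\left(m \right)} = \frac{160 + m}{16 m}$ ($Z{\left(m \right)} = \frac{m + 160}{m + 15 m} = \frac{160 + m}{16 m}$)
$\left(-22930 + Z{\left(-181 \right)}\right) + 33032 = \left(-22930 + \frac{160 - 181}{16 \left(-181\right)}\right) + 33032 = \left(-22930 + \frac{1}{16} \left(- \frac{1}{181}\right) \left(-21\right)\right) + 33032 = \left(-22930 + \frac{21}{2896}\right) + 33032 = - \frac{66405259}{2896} + 33032 = \frac{29255413}{2896}$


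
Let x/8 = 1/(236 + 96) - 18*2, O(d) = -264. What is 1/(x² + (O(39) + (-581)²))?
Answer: 6889/2894944637 ≈ 2.3797e-6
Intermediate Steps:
x = -23902/83 (x = 8*(1/(236 + 96) - 18*2) = 8*(1/332 - 1*36) = 8*(1/332 - 36) = 8*(-11951/332) = -23902/83 ≈ -287.98)
1/(x² + (O(39) + (-581)²)) = 1/((-23902/83)² + (-264 + (-581)²)) = 1/(571305604/6889 + (-264 + 337561)) = 1/(571305604/6889 + 337297) = 1/(2894944637/6889) = 6889/2894944637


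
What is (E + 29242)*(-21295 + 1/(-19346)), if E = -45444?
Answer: 3337393848171/9673 ≈ 3.4502e+8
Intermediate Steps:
(E + 29242)*(-21295 + 1/(-19346)) = (-45444 + 29242)*(-21295 + 1/(-19346)) = -16202*(-21295 - 1/19346) = -16202*(-411973071/19346) = 3337393848171/9673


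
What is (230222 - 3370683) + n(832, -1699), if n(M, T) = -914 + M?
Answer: -3140543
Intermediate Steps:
(230222 - 3370683) + n(832, -1699) = (230222 - 3370683) + (-914 + 832) = -3140461 - 82 = -3140543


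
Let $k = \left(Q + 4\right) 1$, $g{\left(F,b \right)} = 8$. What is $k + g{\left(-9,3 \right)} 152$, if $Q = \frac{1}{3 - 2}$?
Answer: $1221$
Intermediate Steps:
$Q = 1$ ($Q = 1^{-1} = 1$)
$k = 5$ ($k = \left(1 + 4\right) 1 = 5 \cdot 1 = 5$)
$k + g{\left(-9,3 \right)} 152 = 5 + 8 \cdot 152 = 5 + 1216 = 1221$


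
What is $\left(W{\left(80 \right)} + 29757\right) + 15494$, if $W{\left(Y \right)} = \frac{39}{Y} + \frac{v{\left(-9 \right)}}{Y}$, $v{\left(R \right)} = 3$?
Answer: $\frac{1810061}{40} \approx 45252.0$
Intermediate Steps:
$W{\left(Y \right)} = \frac{42}{Y}$ ($W{\left(Y \right)} = \frac{39}{Y} + \frac{3}{Y} = \frac{42}{Y}$)
$\left(W{\left(80 \right)} + 29757\right) + 15494 = \left(\frac{42}{80} + 29757\right) + 15494 = \left(42 \cdot \frac{1}{80} + 29757\right) + 15494 = \left(\frac{21}{40} + 29757\right) + 15494 = \frac{1190301}{40} + 15494 = \frac{1810061}{40}$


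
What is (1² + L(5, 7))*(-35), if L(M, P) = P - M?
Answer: -105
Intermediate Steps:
(1² + L(5, 7))*(-35) = (1² + (7 - 1*5))*(-35) = (1 + (7 - 5))*(-35) = (1 + 2)*(-35) = 3*(-35) = -105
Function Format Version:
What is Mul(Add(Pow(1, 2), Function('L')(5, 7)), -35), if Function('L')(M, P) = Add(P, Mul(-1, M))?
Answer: -105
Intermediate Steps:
Mul(Add(Pow(1, 2), Function('L')(5, 7)), -35) = Mul(Add(Pow(1, 2), Add(7, Mul(-1, 5))), -35) = Mul(Add(1, Add(7, -5)), -35) = Mul(Add(1, 2), -35) = Mul(3, -35) = -105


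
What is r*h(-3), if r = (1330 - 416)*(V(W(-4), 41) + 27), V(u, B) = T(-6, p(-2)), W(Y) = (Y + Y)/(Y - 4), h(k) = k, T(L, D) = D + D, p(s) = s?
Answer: -63066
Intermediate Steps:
T(L, D) = 2*D
W(Y) = 2*Y/(-4 + Y) (W(Y) = (2*Y)/(-4 + Y) = 2*Y/(-4 + Y))
V(u, B) = -4 (V(u, B) = 2*(-2) = -4)
r = 21022 (r = (1330 - 416)*(-4 + 27) = 914*23 = 21022)
r*h(-3) = 21022*(-3) = -63066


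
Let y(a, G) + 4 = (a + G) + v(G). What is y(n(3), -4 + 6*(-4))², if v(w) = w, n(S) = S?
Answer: 3249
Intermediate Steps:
y(a, G) = -4 + a + 2*G (y(a, G) = -4 + ((a + G) + G) = -4 + ((G + a) + G) = -4 + (a + 2*G) = -4 + a + 2*G)
y(n(3), -4 + 6*(-4))² = (-4 + 3 + 2*(-4 + 6*(-4)))² = (-4 + 3 + 2*(-4 - 24))² = (-4 + 3 + 2*(-28))² = (-4 + 3 - 56)² = (-57)² = 3249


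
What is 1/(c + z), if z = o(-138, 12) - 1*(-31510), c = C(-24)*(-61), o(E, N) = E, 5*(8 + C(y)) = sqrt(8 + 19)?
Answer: 29500/939866279 + 305*sqrt(3)/8458796511 ≈ 3.1450e-5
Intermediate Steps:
C(y) = -8 + 3*sqrt(3)/5 (C(y) = -8 + sqrt(8 + 19)/5 = -8 + sqrt(27)/5 = -8 + (3*sqrt(3))/5 = -8 + 3*sqrt(3)/5)
c = 488 - 183*sqrt(3)/5 (c = (-8 + 3*sqrt(3)/5)*(-61) = 488 - 183*sqrt(3)/5 ≈ 424.61)
z = 31372 (z = -138 - 1*(-31510) = -138 + 31510 = 31372)
1/(c + z) = 1/((488 - 183*sqrt(3)/5) + 31372) = 1/(31860 - 183*sqrt(3)/5)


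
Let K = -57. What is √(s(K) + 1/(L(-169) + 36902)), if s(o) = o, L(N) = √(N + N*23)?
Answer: √26*√((-161801 - 114*I*√6)/(18451 + 13*I*√6))/2 ≈ 3.0973e-9 - 7.5498*I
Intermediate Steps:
L(N) = 2*√6*√N (L(N) = √(N + 23*N) = √(24*N) = 2*√6*√N)
√(s(K) + 1/(L(-169) + 36902)) = √(-57 + 1/(2*√6*√(-169) + 36902)) = √(-57 + 1/(2*√6*(13*I) + 36902)) = √(-57 + 1/(26*I*√6 + 36902)) = √(-57 + 1/(36902 + 26*I*√6))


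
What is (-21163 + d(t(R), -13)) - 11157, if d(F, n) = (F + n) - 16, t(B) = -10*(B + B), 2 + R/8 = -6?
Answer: -31069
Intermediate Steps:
R = -64 (R = -16 + 8*(-6) = -16 - 48 = -64)
t(B) = -20*B
d(F, n) = -16 + F + n
(-21163 + d(t(R), -13)) - 11157 = (-21163 + (-16 - 20*(-64) - 13)) - 11157 = (-21163 + (-16 + 1280 - 13)) - 11157 = (-21163 + 1251) - 11157 = -19912 - 11157 = -31069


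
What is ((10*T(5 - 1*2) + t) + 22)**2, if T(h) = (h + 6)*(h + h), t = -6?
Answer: 309136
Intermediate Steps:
T(h) = 2*h*(6 + h) (T(h) = (6 + h)*(2*h) = 2*h*(6 + h))
((10*T(5 - 1*2) + t) + 22)**2 = ((10*(2*(5 - 1*2)*(6 + (5 - 1*2))) - 6) + 22)**2 = ((10*(2*(5 - 2)*(6 + (5 - 2))) - 6) + 22)**2 = ((10*(2*3*(6 + 3)) - 6) + 22)**2 = ((10*(2*3*9) - 6) + 22)**2 = ((10*54 - 6) + 22)**2 = ((540 - 6) + 22)**2 = (534 + 22)**2 = 556**2 = 309136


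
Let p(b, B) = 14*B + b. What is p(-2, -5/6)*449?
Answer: -18409/3 ≈ -6136.3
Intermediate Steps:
p(b, B) = b + 14*B
p(-2, -5/6)*449 = (-2 + 14*(-5/6))*449 = (-2 - 35/3)*449 = -41/3*449 = -18409/3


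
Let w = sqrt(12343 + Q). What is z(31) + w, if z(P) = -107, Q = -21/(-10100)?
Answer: -107 + sqrt(12591096421)/1010 ≈ 4.0991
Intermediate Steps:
Q = 21/10100 (Q = -21*(-1/10100) = 21/10100 ≈ 0.0020792)
w = sqrt(12591096421)/1010 (w = sqrt(12343 + 21/10100) = sqrt(124664321/10100) = sqrt(12591096421)/1010 ≈ 111.10)
z(31) + w = -107 + sqrt(12591096421)/1010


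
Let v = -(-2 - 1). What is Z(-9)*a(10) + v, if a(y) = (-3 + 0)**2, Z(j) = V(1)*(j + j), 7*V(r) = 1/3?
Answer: -33/7 ≈ -4.7143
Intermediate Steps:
V(r) = 1/21 (V(r) = (1/7)/3 = (1/7)*(1/3) = 1/21)
Z(j) = 2*j/21 (Z(j) = (j + j)/21 = (2*j)/21 = 2*j/21)
v = 3 (v = -1*(-3) = 3)
a(y) = 9 (a(y) = (-3)**2 = 9)
Z(-9)*a(10) + v = ((2/21)*(-9))*9 + 3 = -6/7*9 + 3 = -54/7 + 3 = -33/7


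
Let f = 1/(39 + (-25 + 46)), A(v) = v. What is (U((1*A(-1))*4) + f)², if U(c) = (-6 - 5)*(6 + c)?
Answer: 1739761/3600 ≈ 483.27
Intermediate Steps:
U(c) = -66 - 11*c (U(c) = -11*(6 + c) = -66 - 11*c)
f = 1/60 (f = 1/(39 + 21) = 1/60 ≈ 0.016667)
(U((1*A(-1))*4) + f)² = ((-66 - 11*1*(-1)*4) + 1/60)² = ((-66 - (-11)*4) + 1/60)² = ((-66 - 11*(-4)) + 1/60)² = ((-66 + 44) + 1/60)² = (-22 + 1/60)² = (-1319/60)² = 1739761/3600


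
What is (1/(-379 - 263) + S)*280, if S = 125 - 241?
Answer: -10426220/321 ≈ -32480.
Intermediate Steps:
S = -116
(1/(-379 - 263) + S)*280 = (1/(-379 - 263) - 116)*280 = (1/(-642) - 116)*280 = (-1/642 - 116)*280 = -74473/642*280 = -10426220/321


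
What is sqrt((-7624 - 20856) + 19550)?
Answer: I*sqrt(8930) ≈ 94.499*I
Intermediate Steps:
sqrt((-7624 - 20856) + 19550) = sqrt(-28480 + 19550) = sqrt(-8930) = I*sqrt(8930)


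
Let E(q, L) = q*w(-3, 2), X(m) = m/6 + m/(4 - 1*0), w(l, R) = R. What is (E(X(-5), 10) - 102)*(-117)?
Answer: 24843/2 ≈ 12422.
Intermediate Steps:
X(m) = 5*m/12 (X(m) = m*(⅙) + m/(4 + 0) = m/6 + m/4 = 5*m/12)
E(q, L) = 2*q (E(q, L) = q*2 = 2*q)
(E(X(-5), 10) - 102)*(-117) = (2*((5/12)*(-5)) - 102)*(-117) = (2*(-25/12) - 102)*(-117) = (-25/6 - 102)*(-117) = -637/6*(-117) = 24843/2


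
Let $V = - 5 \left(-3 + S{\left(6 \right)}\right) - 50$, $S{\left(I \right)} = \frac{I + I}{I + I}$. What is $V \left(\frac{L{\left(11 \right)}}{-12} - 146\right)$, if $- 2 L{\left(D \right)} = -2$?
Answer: $\frac{17530}{3} \approx 5843.3$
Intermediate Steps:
$S{\left(I \right)} = 1$ ($S{\left(I \right)} = \frac{2 I}{2 I} = 2 I \frac{1}{2 I} = 1$)
$L{\left(D \right)} = 1$ ($L{\left(D \right)} = \left(- \frac{1}{2}\right) \left(-2\right) = 1$)
$V = -40$ ($V = - 5 \left(-3 + 1\right) - 50 = \left(-5\right) \left(-2\right) - 50 = 10 - 50 = -40$)
$V \left(\frac{L{\left(11 \right)}}{-12} - 146\right) = - 40 \left(1 \frac{1}{-12} - 146\right) = - 40 \left(1 \left(- \frac{1}{12}\right) - 146\right) = - 40 \left(- \frac{1}{12} - 146\right) = \left(-40\right) \left(- \frac{1753}{12}\right) = \frac{17530}{3}$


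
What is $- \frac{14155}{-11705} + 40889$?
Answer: $\frac{95723980}{2341} \approx 40890.0$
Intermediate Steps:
$- \frac{14155}{-11705} + 40889 = \left(-14155\right) \left(- \frac{1}{11705}\right) + 40889 = \frac{2831}{2341} + 40889 = \frac{95723980}{2341}$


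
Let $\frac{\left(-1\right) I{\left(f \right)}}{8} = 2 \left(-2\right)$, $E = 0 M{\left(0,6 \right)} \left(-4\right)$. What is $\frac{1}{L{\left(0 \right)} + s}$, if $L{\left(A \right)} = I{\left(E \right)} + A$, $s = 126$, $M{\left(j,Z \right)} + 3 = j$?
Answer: $\frac{1}{158} \approx 0.0063291$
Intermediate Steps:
$M{\left(j,Z \right)} = -3 + j$
$E = 0$ ($E = 0 \left(-3 + 0\right) \left(-4\right) = 0 \left(-3\right) \left(-4\right) = 0 \left(-4\right) = 0$)
$I{\left(f \right)} = 32$ ($I{\left(f \right)} = - 8 \cdot 2 \left(-2\right) = \left(-8\right) \left(-4\right) = 32$)
$L{\left(A \right)} = 32 + A$
$\frac{1}{L{\left(0 \right)} + s} = \frac{1}{\left(32 + 0\right) + 126} = \frac{1}{32 + 126} = \frac{1}{158}$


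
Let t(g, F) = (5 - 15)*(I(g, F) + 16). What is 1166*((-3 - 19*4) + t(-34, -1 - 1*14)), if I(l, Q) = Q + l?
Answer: 292666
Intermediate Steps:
t(g, F) = -160 - 10*F - 10*g (t(g, F) = (5 - 15)*((F + g) + 16) = -10*(16 + F + g) = -160 - 10*F - 10*g)
1166*((-3 - 19*4) + t(-34, -1 - 1*14)) = 1166*((-3 - 19*4) + (-160 - 10*(-1 - 1*14) - 10*(-34))) = 1166*((-3 - 76) + (-160 - 10*(-1 - 14) + 340)) = 1166*(-79 + (-160 - 10*(-15) + 340)) = 1166*(-79 + (-160 + 150 + 340)) = 1166*(-79 + 330) = 1166*251 = 292666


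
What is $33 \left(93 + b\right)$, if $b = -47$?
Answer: $1518$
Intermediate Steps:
$33 \left(93 + b\right) = 33 \left(93 - 47\right) = 33 \cdot 46 = 1518$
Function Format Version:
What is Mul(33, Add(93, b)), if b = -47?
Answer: 1518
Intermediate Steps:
Mul(33, Add(93, b)) = Mul(33, Add(93, -47)) = Mul(33, 46) = 1518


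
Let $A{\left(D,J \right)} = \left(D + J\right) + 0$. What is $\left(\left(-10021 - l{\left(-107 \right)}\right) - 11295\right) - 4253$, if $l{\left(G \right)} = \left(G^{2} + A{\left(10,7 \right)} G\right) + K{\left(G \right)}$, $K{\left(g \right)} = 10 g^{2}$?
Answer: $-149689$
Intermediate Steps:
$A{\left(D,J \right)} = D + J$
$l{\left(G \right)} = 11 G^{2} + 17 G$ ($l{\left(G \right)} = \left(G^{2} + \left(10 + 7\right) G\right) + 10 G^{2} = \left(G^{2} + 17 G\right) + 10 G^{2} = 11 G^{2} + 17 G$)
$\left(\left(-10021 - l{\left(-107 \right)}\right) - 11295\right) - 4253 = \left(\left(-10021 - - 107 \left(17 + 11 \left(-107\right)\right)\right) - 11295\right) - 4253 = \left(\left(-10021 - - 107 \left(17 - 1177\right)\right) - 11295\right) - 4253 = \left(\left(-10021 - \left(-107\right) \left(-1160\right)\right) - 11295\right) - 4253 = \left(\left(-10021 - 124120\right) - 11295\right) - 4253 = \left(-134141 - 11295\right) - 4253 = -145436 - 4253 = -149689$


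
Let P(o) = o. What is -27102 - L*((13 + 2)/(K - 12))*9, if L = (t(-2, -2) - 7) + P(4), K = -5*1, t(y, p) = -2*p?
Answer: -460599/17 ≈ -27094.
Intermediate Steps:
K = -5
L = 1 (L = (-2*(-2) - 7) + 4 = (4 - 7) + 4 = -3 + 4 = 1)
-27102 - L*((13 + 2)/(K - 12))*9 = -27102 - 1*((13 + 2)/(-5 - 12))*9 = -27102 - 1*(15/(-17))*9 = -27102 - 1*(15*(-1/17))*9 = -27102 - 1*(-15/17)*9 = -27102 - (-15)*9/17 = -27102 - 1*(-135/17) = -27102 + 135/17 = -460599/17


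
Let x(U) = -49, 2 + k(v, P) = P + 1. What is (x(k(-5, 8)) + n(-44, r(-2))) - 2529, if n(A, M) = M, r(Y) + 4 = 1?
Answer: -2581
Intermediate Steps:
k(v, P) = -1 + P (k(v, P) = -2 + (P + 1) = -2 + (1 + P) = -1 + P)
r(Y) = -3 (r(Y) = -4 + 1 = -3)
(x(k(-5, 8)) + n(-44, r(-2))) - 2529 = (-49 - 3) - 2529 = -52 - 2529 = -2581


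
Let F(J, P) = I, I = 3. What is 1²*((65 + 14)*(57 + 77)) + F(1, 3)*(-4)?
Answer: 10574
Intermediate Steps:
F(J, P) = 3
1²*((65 + 14)*(57 + 77)) + F(1, 3)*(-4) = 1²*((65 + 14)*(57 + 77)) + 3*(-4) = 1*(79*134) - 12 = 1*10586 - 12 = 10586 - 12 = 10574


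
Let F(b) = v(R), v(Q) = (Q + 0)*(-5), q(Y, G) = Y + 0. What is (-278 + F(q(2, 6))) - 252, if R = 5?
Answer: -555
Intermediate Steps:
q(Y, G) = Y
v(Q) = -5*Q (v(Q) = Q*(-5) = -5*Q)
F(b) = -25 (F(b) = -5*5 = -25)
(-278 + F(q(2, 6))) - 252 = (-278 - 25) - 252 = -303 - 252 = -555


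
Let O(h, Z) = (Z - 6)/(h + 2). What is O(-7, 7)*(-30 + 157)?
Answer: -127/5 ≈ -25.400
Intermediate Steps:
O(h, Z) = (-6 + Z)/(2 + h)
O(-7, 7)*(-30 + 157) = ((-6 + 7)/(2 - 7))*(-30 + 157) = (1/(-5))*127 = -⅕*1*127 = -⅕*127 = -127/5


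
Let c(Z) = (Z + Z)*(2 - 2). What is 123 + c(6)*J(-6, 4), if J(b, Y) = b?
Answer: 123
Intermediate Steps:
c(Z) = 0 (c(Z) = (2*Z)*0 = 0)
123 + c(6)*J(-6, 4) = 123 + 0*(-6) = 123 + 0 = 123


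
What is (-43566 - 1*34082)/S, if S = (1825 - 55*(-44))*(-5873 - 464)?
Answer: 77648/26900565 ≈ 0.0028865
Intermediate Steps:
S = -26900565 (S = (1825 + 2420)*(-6337) = 4245*(-6337) = -26900565)
(-43566 - 1*34082)/S = (-43566 - 1*34082)/(-26900565) = (-43566 - 34082)*(-1/26900565) = -77648*(-1/26900565) = 77648/26900565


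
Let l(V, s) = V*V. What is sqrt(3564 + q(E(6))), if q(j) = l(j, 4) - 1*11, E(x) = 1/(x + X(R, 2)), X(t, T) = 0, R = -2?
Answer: sqrt(127909)/6 ≈ 59.607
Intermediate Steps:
l(V, s) = V**2
E(x) = 1/x (E(x) = 1/(x + 0) = 1/x)
q(j) = -11 + j**2 (q(j) = j**2 - 1*11 = j**2 - 11 = -11 + j**2)
sqrt(3564 + q(E(6))) = sqrt(3564 + (-11 + (1/6)**2)) = sqrt(3564 + (-11 + 1/36)) = sqrt(3564 - 395/36) = sqrt(127909/36) = sqrt(127909)/6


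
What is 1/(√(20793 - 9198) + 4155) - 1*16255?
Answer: -18695883033/1150162 - √11595/17252430 ≈ -16255.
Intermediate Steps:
1/(√(20793 - 9198) + 4155) - 1*16255 = 1/(√11595 + 4155) - 16255 = 1/(4155 + √11595) - 16255 = -16255 + 1/(4155 + √11595)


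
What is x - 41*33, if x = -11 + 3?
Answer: -1361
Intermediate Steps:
x = -8
x - 41*33 = -8 - 41*33 = -8 - 1353 = -1361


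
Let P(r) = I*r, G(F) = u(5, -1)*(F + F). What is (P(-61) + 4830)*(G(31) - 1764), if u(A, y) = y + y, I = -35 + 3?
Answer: -12804416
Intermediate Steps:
I = -32
u(A, y) = 2*y
G(F) = -4*F (G(F) = (2*(-1))*(F + F) = -4*F)
P(r) = -32*r
(P(-61) + 4830)*(G(31) - 1764) = (-32*(-61) + 4830)*(-4*31 - 1764) = (1952 + 4830)*(-124 - 1764) = 6782*(-1888) = -12804416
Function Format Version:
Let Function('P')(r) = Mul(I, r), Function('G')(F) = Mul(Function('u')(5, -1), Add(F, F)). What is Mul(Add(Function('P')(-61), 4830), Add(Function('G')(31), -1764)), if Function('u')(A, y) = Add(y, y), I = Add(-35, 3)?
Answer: -12804416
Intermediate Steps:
I = -32
Function('u')(A, y) = Mul(2, y)
Function('G')(F) = Mul(-4, F) (Function('G')(F) = Mul(Mul(2, -1), Add(F, F)) = Mul(-2, Mul(2, F)) = Mul(-4, F))
Function('P')(r) = Mul(-32, r)
Mul(Add(Function('P')(-61), 4830), Add(Function('G')(31), -1764)) = Mul(Add(Mul(-32, -61), 4830), Add(Mul(-4, 31), -1764)) = Mul(Add(1952, 4830), Add(-124, -1764)) = Mul(6782, -1888) = -12804416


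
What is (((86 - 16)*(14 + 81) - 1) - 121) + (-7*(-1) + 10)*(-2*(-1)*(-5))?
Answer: 6358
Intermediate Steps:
(((86 - 16)*(14 + 81) - 1) - 121) + (-7*(-1) + 10)*(-2*(-1)*(-5)) = ((70*95 - 1) - 121) + (7 + 10)*(2*(-5)) = ((6650 - 1) - 121) + 17*(-10) = (6649 - 121) - 170 = 6528 - 170 = 6358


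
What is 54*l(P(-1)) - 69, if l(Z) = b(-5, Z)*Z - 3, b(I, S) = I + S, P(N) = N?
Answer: 93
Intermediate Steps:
l(Z) = -3 + Z*(-5 + Z) (l(Z) = (-5 + Z)*Z - 3 = Z*(-5 + Z) - 3 = -3 + Z*(-5 + Z))
54*l(P(-1)) - 69 = 54*(-3 - (-5 - 1)) - 69 = 54*(-3 - 1*(-6)) - 69 = 54*(-3 + 6) - 69 = 54*3 - 69 = 162 - 69 = 93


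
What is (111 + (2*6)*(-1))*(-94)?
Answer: -9306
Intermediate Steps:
(111 + (2*6)*(-1))*(-94) = (111 + 12*(-1))*(-94) = (111 - 12)*(-94) = 99*(-94) = -9306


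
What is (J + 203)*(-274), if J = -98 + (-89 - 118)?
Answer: 27948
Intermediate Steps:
J = -305 (J = -98 - 207 = -305)
(J + 203)*(-274) = (-305 + 203)*(-274) = -102*(-274) = 27948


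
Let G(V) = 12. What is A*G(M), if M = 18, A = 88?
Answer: 1056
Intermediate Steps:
A*G(M) = 88*12 = 1056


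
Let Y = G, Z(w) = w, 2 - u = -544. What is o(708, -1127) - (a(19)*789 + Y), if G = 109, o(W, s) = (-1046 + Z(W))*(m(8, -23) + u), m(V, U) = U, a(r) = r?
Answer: -191874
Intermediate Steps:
u = 546 (u = 2 - 1*(-544) = 2 + 544 = 546)
o(W, s) = -547058 + 523*W (o(W, s) = (-1046 + W)*(-23 + 546) = (-1046 + W)*523 = -547058 + 523*W)
Y = 109
o(708, -1127) - (a(19)*789 + Y) = (-547058 + 523*708) - (19*789 + 109) = (-547058 + 370284) - (14991 + 109) = -176774 - 1*15100 = -176774 - 15100 = -191874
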